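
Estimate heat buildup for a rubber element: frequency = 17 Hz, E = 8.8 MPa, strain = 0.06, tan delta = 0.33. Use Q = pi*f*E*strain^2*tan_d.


Q = pi * f * E * strain^2 * tan_d
= pi * 17 * 8.8 * 0.06^2 * 0.33
= pi * 17 * 8.8 * 0.0036 * 0.33
= 0.5583

Q = 0.5583


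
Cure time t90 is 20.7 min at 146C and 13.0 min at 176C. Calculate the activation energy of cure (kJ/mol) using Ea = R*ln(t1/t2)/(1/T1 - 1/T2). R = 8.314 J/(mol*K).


T1 = 419.15 K, T2 = 449.15 K
1/T1 - 1/T2 = 1.5935e-04
ln(t1/t2) = ln(20.7/13.0) = 0.4652
Ea = 8.314 * 0.4652 / 1.5935e-04 = 24270.2768 J/mol
Ea = 24.27 kJ/mol

24.27 kJ/mol


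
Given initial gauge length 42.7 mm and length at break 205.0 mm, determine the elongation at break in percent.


Elongation = (Lf - L0) / L0 * 100
= (205.0 - 42.7) / 42.7 * 100
= 162.3 / 42.7 * 100
= 380.1%

380.1%


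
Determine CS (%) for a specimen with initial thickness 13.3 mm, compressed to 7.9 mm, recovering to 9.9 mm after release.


CS = (t0 - recovered) / (t0 - ts) * 100
= (13.3 - 9.9) / (13.3 - 7.9) * 100
= 3.4 / 5.4 * 100
= 63.0%

63.0%


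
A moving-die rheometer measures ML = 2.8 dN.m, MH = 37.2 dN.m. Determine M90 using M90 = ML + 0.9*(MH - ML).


M90 = ML + 0.9 * (MH - ML)
M90 = 2.8 + 0.9 * (37.2 - 2.8)
M90 = 2.8 + 0.9 * 34.4
M90 = 33.76 dN.m

33.76 dN.m


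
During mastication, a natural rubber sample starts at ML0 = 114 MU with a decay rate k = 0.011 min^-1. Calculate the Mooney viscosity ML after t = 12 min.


ML = ML0 * exp(-k * t)
ML = 114 * exp(-0.011 * 12)
ML = 114 * 0.8763
ML = 99.9 MU

99.9 MU


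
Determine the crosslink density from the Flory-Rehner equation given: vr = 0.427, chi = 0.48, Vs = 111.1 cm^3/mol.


ln(1 - vr) = ln(1 - 0.427) = -0.5569
Numerator = -((-0.5569) + 0.427 + 0.48 * 0.427^2) = 0.0424
Denominator = 111.1 * (0.427^(1/3) - 0.427/2) = 59.9412
nu = 0.0424 / 59.9412 = 7.0655e-04 mol/cm^3

7.0655e-04 mol/cm^3


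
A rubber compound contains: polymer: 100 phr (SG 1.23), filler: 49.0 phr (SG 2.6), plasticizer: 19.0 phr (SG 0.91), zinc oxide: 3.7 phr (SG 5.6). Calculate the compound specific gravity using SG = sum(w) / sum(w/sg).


Sum of weights = 171.7
Volume contributions:
  polymer: 100/1.23 = 81.3008
  filler: 49.0/2.6 = 18.8462
  plasticizer: 19.0/0.91 = 20.8791
  zinc oxide: 3.7/5.6 = 0.6607
Sum of volumes = 121.6868
SG = 171.7 / 121.6868 = 1.411

SG = 1.411


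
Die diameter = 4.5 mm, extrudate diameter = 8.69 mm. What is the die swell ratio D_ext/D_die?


Die swell ratio = D_extrudate / D_die
= 8.69 / 4.5
= 1.931

Die swell = 1.931


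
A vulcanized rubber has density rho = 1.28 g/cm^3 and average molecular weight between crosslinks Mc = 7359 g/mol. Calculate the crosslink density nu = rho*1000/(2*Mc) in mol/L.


nu = rho * 1000 / (2 * Mc)
nu = 1.28 * 1000 / (2 * 7359)
nu = 1280.0 / 14718
nu = 0.0870 mol/L

0.0870 mol/L


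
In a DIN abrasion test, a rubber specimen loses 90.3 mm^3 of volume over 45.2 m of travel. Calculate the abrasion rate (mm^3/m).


Rate = volume_loss / distance
= 90.3 / 45.2
= 1.998 mm^3/m

1.998 mm^3/m


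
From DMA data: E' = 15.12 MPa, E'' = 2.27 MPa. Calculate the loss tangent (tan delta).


tan delta = E'' / E'
= 2.27 / 15.12
= 0.1501

tan delta = 0.1501


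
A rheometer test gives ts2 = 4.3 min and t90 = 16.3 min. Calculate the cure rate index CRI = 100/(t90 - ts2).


CRI = 100 / (t90 - ts2)
= 100 / (16.3 - 4.3)
= 100 / 12.0
= 8.33 min^-1

8.33 min^-1


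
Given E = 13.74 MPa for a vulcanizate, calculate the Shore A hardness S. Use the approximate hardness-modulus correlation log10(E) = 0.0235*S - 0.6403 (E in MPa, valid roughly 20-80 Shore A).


log10(E) = 0.0235*S - 0.6403  =>  S = (log10(E) + 0.6403) / 0.0235
log10(13.74) = 1.137987
S = (1.137987 + 0.6403) / 0.0235 = 1.778287 / 0.0235
S = 75.7

Shore A = 75.7


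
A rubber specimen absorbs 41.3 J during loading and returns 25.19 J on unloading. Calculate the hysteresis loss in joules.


Hysteresis loss = loading - unloading
= 41.3 - 25.19
= 16.11 J

16.11 J


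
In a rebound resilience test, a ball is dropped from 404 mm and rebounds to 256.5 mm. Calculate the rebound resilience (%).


Resilience = h_rebound / h_drop * 100
= 256.5 / 404 * 100
= 63.5%

63.5%


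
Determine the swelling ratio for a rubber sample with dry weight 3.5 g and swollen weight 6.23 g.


Q = W_swollen / W_dry
Q = 6.23 / 3.5
Q = 1.78

Q = 1.78


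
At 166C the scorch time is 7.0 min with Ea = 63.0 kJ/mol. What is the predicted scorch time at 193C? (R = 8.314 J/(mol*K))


Convert temperatures: T1 = 166 + 273.15 = 439.15 K, T2 = 193 + 273.15 = 466.15 K
ts2_new = 7.0 * exp(63000 / 8.314 * (1/466.15 - 1/439.15))
1/T2 - 1/T1 = -1.3189e-04
ts2_new = 2.58 min

2.58 min


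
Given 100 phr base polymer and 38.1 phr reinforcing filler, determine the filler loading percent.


Filler % = filler / (rubber + filler) * 100
= 38.1 / (100 + 38.1) * 100
= 38.1 / 138.1 * 100
= 27.59%

27.59%


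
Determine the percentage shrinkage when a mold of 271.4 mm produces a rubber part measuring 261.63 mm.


Shrinkage = (mold - part) / mold * 100
= (271.4 - 261.63) / 271.4 * 100
= 9.77 / 271.4 * 100
= 3.6%

3.6%


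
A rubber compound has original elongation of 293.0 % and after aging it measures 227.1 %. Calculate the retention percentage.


Retention = aged / original * 100
= 227.1 / 293.0 * 100
= 77.5%

77.5%


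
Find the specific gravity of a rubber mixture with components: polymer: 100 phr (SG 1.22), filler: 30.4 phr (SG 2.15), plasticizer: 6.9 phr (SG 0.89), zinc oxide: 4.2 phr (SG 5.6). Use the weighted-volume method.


Sum of weights = 141.5
Volume contributions:
  polymer: 100/1.22 = 81.9672
  filler: 30.4/2.15 = 14.1395
  plasticizer: 6.9/0.89 = 7.7528
  zinc oxide: 4.2/5.6 = 0.7500
Sum of volumes = 104.6096
SG = 141.5 / 104.6096 = 1.353

SG = 1.353


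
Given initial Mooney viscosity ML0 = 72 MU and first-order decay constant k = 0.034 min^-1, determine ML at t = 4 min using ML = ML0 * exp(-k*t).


ML = ML0 * exp(-k * t)
ML = 72 * exp(-0.034 * 4)
ML = 72 * 0.8728
ML = 62.84 MU

62.84 MU


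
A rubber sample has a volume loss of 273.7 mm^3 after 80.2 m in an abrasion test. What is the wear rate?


Rate = volume_loss / distance
= 273.7 / 80.2
= 3.413 mm^3/m

3.413 mm^3/m


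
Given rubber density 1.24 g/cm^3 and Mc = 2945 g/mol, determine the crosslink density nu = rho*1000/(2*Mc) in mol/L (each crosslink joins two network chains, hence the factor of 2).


nu = rho * 1000 / (2 * Mc)
nu = 1.24 * 1000 / (2 * 2945)
nu = 1240.0 / 5890
nu = 0.2105 mol/L

0.2105 mol/L


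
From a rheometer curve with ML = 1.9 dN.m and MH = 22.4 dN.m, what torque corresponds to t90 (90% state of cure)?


M90 = ML + 0.9 * (MH - ML)
M90 = 1.9 + 0.9 * (22.4 - 1.9)
M90 = 1.9 + 0.9 * 20.5
M90 = 20.35 dN.m

20.35 dN.m


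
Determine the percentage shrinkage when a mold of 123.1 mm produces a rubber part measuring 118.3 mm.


Shrinkage = (mold - part) / mold * 100
= (123.1 - 118.3) / 123.1 * 100
= 4.8 / 123.1 * 100
= 3.9%

3.9%


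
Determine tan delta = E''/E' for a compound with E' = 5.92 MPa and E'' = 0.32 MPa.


tan delta = E'' / E'
= 0.32 / 5.92
= 0.0541

tan delta = 0.0541


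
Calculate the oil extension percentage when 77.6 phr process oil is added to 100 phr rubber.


Oil % = oil / (100 + oil) * 100
= 77.6 / (100 + 77.6) * 100
= 77.6 / 177.6 * 100
= 43.69%

43.69%


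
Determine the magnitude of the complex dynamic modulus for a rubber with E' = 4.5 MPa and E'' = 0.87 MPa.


|E*| = sqrt(E'^2 + E''^2)
= sqrt(4.5^2 + 0.87^2)
= sqrt(20.2500 + 0.7569)
= 4.583 MPa

4.583 MPa


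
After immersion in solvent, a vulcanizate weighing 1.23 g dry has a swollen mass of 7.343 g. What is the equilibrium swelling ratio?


Q = W_swollen / W_dry
Q = 7.343 / 1.23
Q = 5.97

Q = 5.97


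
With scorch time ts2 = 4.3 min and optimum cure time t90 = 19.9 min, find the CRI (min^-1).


CRI = 100 / (t90 - ts2)
= 100 / (19.9 - 4.3)
= 100 / 15.6
= 6.41 min^-1

6.41 min^-1


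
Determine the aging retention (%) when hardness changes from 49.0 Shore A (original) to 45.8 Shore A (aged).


Retention = aged / original * 100
= 45.8 / 49.0 * 100
= 93.5%

93.5%


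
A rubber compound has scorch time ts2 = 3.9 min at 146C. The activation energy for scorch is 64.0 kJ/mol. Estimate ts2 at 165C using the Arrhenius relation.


Convert temperatures: T1 = 146 + 273.15 = 419.15 K, T2 = 165 + 273.15 = 438.15 K
ts2_new = 3.9 * exp(64000 / 8.314 * (1/438.15 - 1/419.15))
1/T2 - 1/T1 = -1.0346e-04
ts2_new = 1.76 min

1.76 min


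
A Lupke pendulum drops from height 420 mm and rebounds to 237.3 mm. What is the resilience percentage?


Resilience = h_rebound / h_drop * 100
= 237.3 / 420 * 100
= 56.5%

56.5%


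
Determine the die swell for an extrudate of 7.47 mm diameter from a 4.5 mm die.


Die swell ratio = D_extrudate / D_die
= 7.47 / 4.5
= 1.66

Die swell = 1.66


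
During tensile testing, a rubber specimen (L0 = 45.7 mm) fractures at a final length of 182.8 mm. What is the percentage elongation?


Elongation = (Lf - L0) / L0 * 100
= (182.8 - 45.7) / 45.7 * 100
= 137.1 / 45.7 * 100
= 300.0%

300.0%


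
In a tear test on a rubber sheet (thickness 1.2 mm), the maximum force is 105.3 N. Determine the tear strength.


Tear strength = force / thickness
= 105.3 / 1.2
= 87.75 N/mm

87.75 N/mm


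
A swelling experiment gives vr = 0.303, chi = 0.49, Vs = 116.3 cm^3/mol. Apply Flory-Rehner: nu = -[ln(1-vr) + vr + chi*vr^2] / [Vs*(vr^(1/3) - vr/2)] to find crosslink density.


ln(1 - vr) = ln(1 - 0.303) = -0.3610
Numerator = -((-0.3610) + 0.303 + 0.49 * 0.303^2) = 0.0130
Denominator = 116.3 * (0.303^(1/3) - 0.303/2) = 60.4943
nu = 0.0130 / 60.4943 = 2.1462e-04 mol/cm^3

2.1462e-04 mol/cm^3


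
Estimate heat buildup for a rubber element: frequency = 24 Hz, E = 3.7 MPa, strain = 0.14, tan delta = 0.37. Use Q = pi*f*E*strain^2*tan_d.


Q = pi * f * E * strain^2 * tan_d
= pi * 24 * 3.7 * 0.14^2 * 0.37
= pi * 24 * 3.7 * 0.0196 * 0.37
= 2.0231

Q = 2.0231


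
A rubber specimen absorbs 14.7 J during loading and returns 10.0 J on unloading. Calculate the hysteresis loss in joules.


Hysteresis loss = loading - unloading
= 14.7 - 10.0
= 4.7 J

4.7 J


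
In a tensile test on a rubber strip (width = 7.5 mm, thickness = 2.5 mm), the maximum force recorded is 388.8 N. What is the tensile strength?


Area = width * thickness = 7.5 * 2.5 = 18.75 mm^2
TS = force / area = 388.8 / 18.75 = 20.74 MPa

20.74 MPa


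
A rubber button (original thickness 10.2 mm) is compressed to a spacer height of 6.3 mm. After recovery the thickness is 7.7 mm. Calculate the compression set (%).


CS = (t0 - recovered) / (t0 - ts) * 100
= (10.2 - 7.7) / (10.2 - 6.3) * 100
= 2.5 / 3.9 * 100
= 64.1%

64.1%


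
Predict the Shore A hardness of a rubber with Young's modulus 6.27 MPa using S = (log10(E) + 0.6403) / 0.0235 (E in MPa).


log10(E) = 0.0235*S - 0.6403  =>  S = (log10(E) + 0.6403) / 0.0235
log10(6.27) = 0.797268
S = (0.797268 + 0.6403) / 0.0235 = 1.437568 / 0.0235
S = 61.2

Shore A = 61.2


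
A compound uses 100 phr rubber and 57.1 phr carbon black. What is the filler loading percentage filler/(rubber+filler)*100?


Filler % = filler / (rubber + filler) * 100
= 57.1 / (100 + 57.1) * 100
= 57.1 / 157.1 * 100
= 36.35%

36.35%


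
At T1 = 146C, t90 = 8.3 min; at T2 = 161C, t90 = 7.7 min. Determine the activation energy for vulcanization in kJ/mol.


T1 = 419.15 K, T2 = 434.15 K
1/T1 - 1/T2 = 8.2429e-05
ln(t1/t2) = ln(8.3/7.7) = 0.0750
Ea = 8.314 * 0.0750 / 8.2429e-05 = 7568.2070 J/mol
Ea = 7.57 kJ/mol

7.57 kJ/mol


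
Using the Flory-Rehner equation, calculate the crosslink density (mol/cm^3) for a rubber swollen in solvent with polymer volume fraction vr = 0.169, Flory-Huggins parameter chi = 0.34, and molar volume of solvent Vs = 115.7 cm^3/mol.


ln(1 - vr) = ln(1 - 0.169) = -0.1851
Numerator = -((-0.1851) + 0.169 + 0.34 * 0.169^2) = 0.0064
Denominator = 115.7 * (0.169^(1/3) - 0.169/2) = 54.1913
nu = 0.0064 / 54.1913 = 1.1837e-04 mol/cm^3

1.1837e-04 mol/cm^3


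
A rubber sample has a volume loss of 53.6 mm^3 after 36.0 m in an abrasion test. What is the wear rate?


Rate = volume_loss / distance
= 53.6 / 36.0
= 1.489 mm^3/m

1.489 mm^3/m


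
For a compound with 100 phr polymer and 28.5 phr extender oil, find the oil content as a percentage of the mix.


Oil % = oil / (100 + oil) * 100
= 28.5 / (100 + 28.5) * 100
= 28.5 / 128.5 * 100
= 22.18%

22.18%


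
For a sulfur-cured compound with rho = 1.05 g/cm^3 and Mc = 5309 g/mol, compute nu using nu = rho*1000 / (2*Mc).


nu = rho * 1000 / (2 * Mc)
nu = 1.05 * 1000 / (2 * 5309)
nu = 1050.0 / 10618
nu = 0.0989 mol/L

0.0989 mol/L


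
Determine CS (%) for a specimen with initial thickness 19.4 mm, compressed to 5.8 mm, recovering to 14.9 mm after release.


CS = (t0 - recovered) / (t0 - ts) * 100
= (19.4 - 14.9) / (19.4 - 5.8) * 100
= 4.5 / 13.6 * 100
= 33.1%

33.1%


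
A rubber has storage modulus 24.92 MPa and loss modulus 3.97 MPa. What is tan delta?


tan delta = E'' / E'
= 3.97 / 24.92
= 0.1593

tan delta = 0.1593


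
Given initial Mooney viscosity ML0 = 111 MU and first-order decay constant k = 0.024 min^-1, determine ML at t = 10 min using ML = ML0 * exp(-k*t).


ML = ML0 * exp(-k * t)
ML = 111 * exp(-0.024 * 10)
ML = 111 * 0.7866
ML = 87.32 MU

87.32 MU


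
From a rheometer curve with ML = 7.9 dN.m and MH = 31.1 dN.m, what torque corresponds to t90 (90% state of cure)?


M90 = ML + 0.9 * (MH - ML)
M90 = 7.9 + 0.9 * (31.1 - 7.9)
M90 = 7.9 + 0.9 * 23.2
M90 = 28.78 dN.m

28.78 dN.m


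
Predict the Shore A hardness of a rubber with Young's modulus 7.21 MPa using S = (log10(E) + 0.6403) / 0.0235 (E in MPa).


log10(E) = 0.0235*S - 0.6403  =>  S = (log10(E) + 0.6403) / 0.0235
log10(7.21) = 0.857935
S = (0.857935 + 0.6403) / 0.0235 = 1.498235 / 0.0235
S = 63.8

Shore A = 63.8


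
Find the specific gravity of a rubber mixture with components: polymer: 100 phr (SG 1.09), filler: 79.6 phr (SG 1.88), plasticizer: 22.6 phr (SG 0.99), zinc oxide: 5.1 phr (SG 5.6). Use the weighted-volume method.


Sum of weights = 207.3
Volume contributions:
  polymer: 100/1.09 = 91.7431
  filler: 79.6/1.88 = 42.3404
  plasticizer: 22.6/0.99 = 22.8283
  zinc oxide: 5.1/5.6 = 0.9107
Sum of volumes = 157.8225
SG = 207.3 / 157.8225 = 1.314

SG = 1.314


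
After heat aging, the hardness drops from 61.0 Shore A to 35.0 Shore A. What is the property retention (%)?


Retention = aged / original * 100
= 35.0 / 61.0 * 100
= 57.4%

57.4%


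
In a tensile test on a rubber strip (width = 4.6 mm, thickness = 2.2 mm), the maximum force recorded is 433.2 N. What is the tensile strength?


Area = width * thickness = 4.6 * 2.2 = 10.12 mm^2
TS = force / area = 433.2 / 10.12 = 42.81 MPa

42.81 MPa


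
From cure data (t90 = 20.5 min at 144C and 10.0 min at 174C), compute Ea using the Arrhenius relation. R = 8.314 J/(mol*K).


T1 = 417.15 K, T2 = 447.15 K
1/T1 - 1/T2 = 1.6083e-04
ln(t1/t2) = ln(20.5/10.0) = 0.7178
Ea = 8.314 * 0.7178 / 1.6083e-04 = 37107.5070 J/mol
Ea = 37.11 kJ/mol

37.11 kJ/mol


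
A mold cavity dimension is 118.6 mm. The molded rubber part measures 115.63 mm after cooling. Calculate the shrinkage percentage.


Shrinkage = (mold - part) / mold * 100
= (118.6 - 115.63) / 118.6 * 100
= 2.97 / 118.6 * 100
= 2.5%

2.5%


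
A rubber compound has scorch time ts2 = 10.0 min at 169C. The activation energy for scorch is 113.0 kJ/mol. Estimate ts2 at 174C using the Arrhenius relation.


Convert temperatures: T1 = 169 + 273.15 = 442.15 K, T2 = 174 + 273.15 = 447.15 K
ts2_new = 10.0 * exp(113000 / 8.314 * (1/447.15 - 1/442.15))
1/T2 - 1/T1 = -2.5290e-05
ts2_new = 7.09 min

7.09 min


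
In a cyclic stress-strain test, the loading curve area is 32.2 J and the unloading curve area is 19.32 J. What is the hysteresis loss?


Hysteresis loss = loading - unloading
= 32.2 - 19.32
= 12.88 J

12.88 J


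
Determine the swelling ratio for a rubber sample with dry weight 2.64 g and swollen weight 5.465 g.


Q = W_swollen / W_dry
Q = 5.465 / 2.64
Q = 2.07

Q = 2.07


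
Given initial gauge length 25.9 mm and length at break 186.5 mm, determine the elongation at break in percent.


Elongation = (Lf - L0) / L0 * 100
= (186.5 - 25.9) / 25.9 * 100
= 160.6 / 25.9 * 100
= 620.1%

620.1%


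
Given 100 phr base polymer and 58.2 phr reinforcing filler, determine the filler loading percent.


Filler % = filler / (rubber + filler) * 100
= 58.2 / (100 + 58.2) * 100
= 58.2 / 158.2 * 100
= 36.79%

36.79%


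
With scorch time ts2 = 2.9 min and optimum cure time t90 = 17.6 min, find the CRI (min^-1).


CRI = 100 / (t90 - ts2)
= 100 / (17.6 - 2.9)
= 100 / 14.7
= 6.8 min^-1

6.8 min^-1


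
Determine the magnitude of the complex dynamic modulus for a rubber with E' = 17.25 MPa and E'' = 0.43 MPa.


|E*| = sqrt(E'^2 + E''^2)
= sqrt(17.25^2 + 0.43^2)
= sqrt(297.5625 + 0.1849)
= 17.255 MPa

17.255 MPa


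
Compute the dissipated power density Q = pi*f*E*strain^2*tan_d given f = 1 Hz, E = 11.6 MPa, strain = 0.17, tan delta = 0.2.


Q = pi * f * E * strain^2 * tan_d
= pi * 1 * 11.6 * 0.17^2 * 0.2
= pi * 1 * 11.6 * 0.0289 * 0.2
= 0.2106

Q = 0.2106


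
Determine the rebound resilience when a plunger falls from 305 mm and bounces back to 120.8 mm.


Resilience = h_rebound / h_drop * 100
= 120.8 / 305 * 100
= 39.6%

39.6%


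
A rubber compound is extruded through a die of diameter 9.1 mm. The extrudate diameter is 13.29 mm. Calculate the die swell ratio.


Die swell ratio = D_extrudate / D_die
= 13.29 / 9.1
= 1.46

Die swell = 1.46


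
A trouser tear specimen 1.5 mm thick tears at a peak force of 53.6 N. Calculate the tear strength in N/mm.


Tear strength = force / thickness
= 53.6 / 1.5
= 35.73 N/mm

35.73 N/mm


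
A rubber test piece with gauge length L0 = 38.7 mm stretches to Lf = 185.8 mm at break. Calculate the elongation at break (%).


Elongation = (Lf - L0) / L0 * 100
= (185.8 - 38.7) / 38.7 * 100
= 147.1 / 38.7 * 100
= 380.1%

380.1%


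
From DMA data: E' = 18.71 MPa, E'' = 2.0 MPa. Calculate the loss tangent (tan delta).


tan delta = E'' / E'
= 2.0 / 18.71
= 0.1069

tan delta = 0.1069


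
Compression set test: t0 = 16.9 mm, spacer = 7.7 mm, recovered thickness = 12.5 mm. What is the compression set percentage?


CS = (t0 - recovered) / (t0 - ts) * 100
= (16.9 - 12.5) / (16.9 - 7.7) * 100
= 4.4 / 9.2 * 100
= 47.8%

47.8%


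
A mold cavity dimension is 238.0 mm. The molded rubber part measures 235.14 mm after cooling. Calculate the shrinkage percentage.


Shrinkage = (mold - part) / mold * 100
= (238.0 - 235.14) / 238.0 * 100
= 2.86 / 238.0 * 100
= 1.2%

1.2%


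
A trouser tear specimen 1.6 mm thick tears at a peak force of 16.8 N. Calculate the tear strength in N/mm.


Tear strength = force / thickness
= 16.8 / 1.6
= 10.5 N/mm

10.5 N/mm


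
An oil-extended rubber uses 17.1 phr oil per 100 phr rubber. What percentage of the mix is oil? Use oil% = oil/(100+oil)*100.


Oil % = oil / (100 + oil) * 100
= 17.1 / (100 + 17.1) * 100
= 17.1 / 117.1 * 100
= 14.6%

14.6%


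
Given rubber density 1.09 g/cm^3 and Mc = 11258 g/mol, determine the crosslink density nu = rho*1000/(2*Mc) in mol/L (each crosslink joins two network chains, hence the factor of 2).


nu = rho * 1000 / (2 * Mc)
nu = 1.09 * 1000 / (2 * 11258)
nu = 1090.0 / 22516
nu = 0.0484 mol/L

0.0484 mol/L


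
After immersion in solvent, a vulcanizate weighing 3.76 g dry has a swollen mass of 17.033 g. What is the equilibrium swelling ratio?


Q = W_swollen / W_dry
Q = 17.033 / 3.76
Q = 4.53

Q = 4.53


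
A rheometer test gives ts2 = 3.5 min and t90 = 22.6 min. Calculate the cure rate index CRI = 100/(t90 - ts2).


CRI = 100 / (t90 - ts2)
= 100 / (22.6 - 3.5)
= 100 / 19.1
= 5.24 min^-1

5.24 min^-1


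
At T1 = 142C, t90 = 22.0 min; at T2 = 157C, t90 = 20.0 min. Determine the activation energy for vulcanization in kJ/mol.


T1 = 415.15 K, T2 = 430.15 K
1/T1 - 1/T2 = 8.3997e-05
ln(t1/t2) = ln(22.0/20.0) = 0.0953
Ea = 8.314 * 0.0953 / 8.3997e-05 = 9433.7208 J/mol
Ea = 9.43 kJ/mol

9.43 kJ/mol


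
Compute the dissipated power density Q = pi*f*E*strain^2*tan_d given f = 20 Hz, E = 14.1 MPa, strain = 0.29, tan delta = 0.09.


Q = pi * f * E * strain^2 * tan_d
= pi * 20 * 14.1 * 0.29^2 * 0.09
= pi * 20 * 14.1 * 0.0841 * 0.09
= 6.7056

Q = 6.7056


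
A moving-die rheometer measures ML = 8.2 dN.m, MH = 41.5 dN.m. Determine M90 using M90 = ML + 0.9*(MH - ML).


M90 = ML + 0.9 * (MH - ML)
M90 = 8.2 + 0.9 * (41.5 - 8.2)
M90 = 8.2 + 0.9 * 33.3
M90 = 38.17 dN.m

38.17 dN.m


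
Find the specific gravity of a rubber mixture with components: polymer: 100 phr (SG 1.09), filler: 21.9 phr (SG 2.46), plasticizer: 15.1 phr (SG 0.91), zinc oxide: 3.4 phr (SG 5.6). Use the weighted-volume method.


Sum of weights = 140.4
Volume contributions:
  polymer: 100/1.09 = 91.7431
  filler: 21.9/2.46 = 8.9024
  plasticizer: 15.1/0.91 = 16.5934
  zinc oxide: 3.4/5.6 = 0.6071
Sum of volumes = 117.8461
SG = 140.4 / 117.8461 = 1.191

SG = 1.191


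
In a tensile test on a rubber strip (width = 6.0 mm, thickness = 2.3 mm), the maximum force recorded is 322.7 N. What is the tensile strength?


Area = width * thickness = 6.0 * 2.3 = 13.8 mm^2
TS = force / area = 322.7 / 13.8 = 23.38 MPa

23.38 MPa


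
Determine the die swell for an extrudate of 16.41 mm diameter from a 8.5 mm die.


Die swell ratio = D_extrudate / D_die
= 16.41 / 8.5
= 1.931

Die swell = 1.931


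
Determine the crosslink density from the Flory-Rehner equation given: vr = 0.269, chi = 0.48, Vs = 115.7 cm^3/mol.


ln(1 - vr) = ln(1 - 0.269) = -0.3133
Numerator = -((-0.3133) + 0.269 + 0.48 * 0.269^2) = 0.0096
Denominator = 115.7 * (0.269^(1/3) - 0.269/2) = 59.1263
nu = 0.0096 / 59.1263 = 1.6251e-04 mol/cm^3

1.6251e-04 mol/cm^3


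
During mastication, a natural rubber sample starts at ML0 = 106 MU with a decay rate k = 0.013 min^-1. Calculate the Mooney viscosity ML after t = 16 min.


ML = ML0 * exp(-k * t)
ML = 106 * exp(-0.013 * 16)
ML = 106 * 0.8122
ML = 86.09 MU

86.09 MU


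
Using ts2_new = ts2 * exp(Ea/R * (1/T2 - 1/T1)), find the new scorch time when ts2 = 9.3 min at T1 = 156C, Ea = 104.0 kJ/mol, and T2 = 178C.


Convert temperatures: T1 = 156 + 273.15 = 429.15 K, T2 = 178 + 273.15 = 451.15 K
ts2_new = 9.3 * exp(104000 / 8.314 * (1/451.15 - 1/429.15))
1/T2 - 1/T1 = -1.1363e-04
ts2_new = 2.24 min

2.24 min


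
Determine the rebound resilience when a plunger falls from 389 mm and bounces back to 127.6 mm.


Resilience = h_rebound / h_drop * 100
= 127.6 / 389 * 100
= 32.8%

32.8%


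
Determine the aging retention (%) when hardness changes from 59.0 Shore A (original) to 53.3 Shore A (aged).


Retention = aged / original * 100
= 53.3 / 59.0 * 100
= 90.3%

90.3%


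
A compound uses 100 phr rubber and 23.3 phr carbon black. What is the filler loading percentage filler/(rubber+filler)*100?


Filler % = filler / (rubber + filler) * 100
= 23.3 / (100 + 23.3) * 100
= 23.3 / 123.3 * 100
= 18.9%

18.9%


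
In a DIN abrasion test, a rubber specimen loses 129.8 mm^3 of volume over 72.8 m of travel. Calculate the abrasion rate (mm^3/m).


Rate = volume_loss / distance
= 129.8 / 72.8
= 1.783 mm^3/m

1.783 mm^3/m


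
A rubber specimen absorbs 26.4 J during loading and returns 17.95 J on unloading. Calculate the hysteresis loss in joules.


Hysteresis loss = loading - unloading
= 26.4 - 17.95
= 8.45 J

8.45 J


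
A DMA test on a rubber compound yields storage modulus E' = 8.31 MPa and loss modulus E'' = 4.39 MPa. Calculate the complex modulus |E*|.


|E*| = sqrt(E'^2 + E''^2)
= sqrt(8.31^2 + 4.39^2)
= sqrt(69.0561 + 19.2721)
= 9.398 MPa

9.398 MPa


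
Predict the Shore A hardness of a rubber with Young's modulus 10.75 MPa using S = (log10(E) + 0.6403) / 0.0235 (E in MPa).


log10(E) = 0.0235*S - 0.6403  =>  S = (log10(E) + 0.6403) / 0.0235
log10(10.75) = 1.031408
S = (1.031408 + 0.6403) / 0.0235 = 1.671708 / 0.0235
S = 71.1

Shore A = 71.1


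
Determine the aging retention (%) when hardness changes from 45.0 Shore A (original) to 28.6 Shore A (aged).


Retention = aged / original * 100
= 28.6 / 45.0 * 100
= 63.6%

63.6%


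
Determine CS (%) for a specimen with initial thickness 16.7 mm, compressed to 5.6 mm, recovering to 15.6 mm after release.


CS = (t0 - recovered) / (t0 - ts) * 100
= (16.7 - 15.6) / (16.7 - 5.6) * 100
= 1.1 / 11.1 * 100
= 9.9%

9.9%


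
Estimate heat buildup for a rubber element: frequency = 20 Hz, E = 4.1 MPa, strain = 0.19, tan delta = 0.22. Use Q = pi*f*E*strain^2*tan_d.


Q = pi * f * E * strain^2 * tan_d
= pi * 20 * 4.1 * 0.19^2 * 0.22
= pi * 20 * 4.1 * 0.0361 * 0.22
= 2.0459

Q = 2.0459


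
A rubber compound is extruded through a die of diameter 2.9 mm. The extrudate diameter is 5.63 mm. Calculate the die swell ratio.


Die swell ratio = D_extrudate / D_die
= 5.63 / 2.9
= 1.941

Die swell = 1.941


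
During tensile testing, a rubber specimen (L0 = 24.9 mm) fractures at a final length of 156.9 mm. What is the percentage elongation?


Elongation = (Lf - L0) / L0 * 100
= (156.9 - 24.9) / 24.9 * 100
= 132.0 / 24.9 * 100
= 530.1%

530.1%


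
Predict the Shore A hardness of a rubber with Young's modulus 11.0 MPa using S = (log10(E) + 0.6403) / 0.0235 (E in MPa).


log10(E) = 0.0235*S - 0.6403  =>  S = (log10(E) + 0.6403) / 0.0235
log10(11.0) = 1.041393
S = (1.041393 + 0.6403) / 0.0235 = 1.681693 / 0.0235
S = 71.6

Shore A = 71.6


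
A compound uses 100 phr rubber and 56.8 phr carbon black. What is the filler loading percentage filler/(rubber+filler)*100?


Filler % = filler / (rubber + filler) * 100
= 56.8 / (100 + 56.8) * 100
= 56.8 / 156.8 * 100
= 36.22%

36.22%


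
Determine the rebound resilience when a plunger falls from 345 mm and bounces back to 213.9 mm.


Resilience = h_rebound / h_drop * 100
= 213.9 / 345 * 100
= 62.0%

62.0%


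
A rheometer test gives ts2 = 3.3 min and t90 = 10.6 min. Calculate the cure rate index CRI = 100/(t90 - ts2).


CRI = 100 / (t90 - ts2)
= 100 / (10.6 - 3.3)
= 100 / 7.3
= 13.7 min^-1

13.7 min^-1


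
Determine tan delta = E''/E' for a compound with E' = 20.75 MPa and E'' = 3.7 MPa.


tan delta = E'' / E'
= 3.7 / 20.75
= 0.1783

tan delta = 0.1783


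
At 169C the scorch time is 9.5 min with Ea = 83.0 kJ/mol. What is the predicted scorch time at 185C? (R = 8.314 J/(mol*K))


Convert temperatures: T1 = 169 + 273.15 = 442.15 K, T2 = 185 + 273.15 = 458.15 K
ts2_new = 9.5 * exp(83000 / 8.314 * (1/458.15 - 1/442.15))
1/T2 - 1/T1 = -7.8985e-05
ts2_new = 4.32 min

4.32 min


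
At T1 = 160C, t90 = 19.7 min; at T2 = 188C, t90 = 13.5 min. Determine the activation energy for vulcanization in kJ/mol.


T1 = 433.15 K, T2 = 461.15 K
1/T1 - 1/T2 = 1.4018e-04
ln(t1/t2) = ln(19.7/13.5) = 0.3779
Ea = 8.314 * 0.3779 / 1.4018e-04 = 22415.2033 J/mol
Ea = 22.42 kJ/mol

22.42 kJ/mol


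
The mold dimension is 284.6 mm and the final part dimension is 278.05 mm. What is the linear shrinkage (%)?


Shrinkage = (mold - part) / mold * 100
= (284.6 - 278.05) / 284.6 * 100
= 6.55 / 284.6 * 100
= 2.3%

2.3%


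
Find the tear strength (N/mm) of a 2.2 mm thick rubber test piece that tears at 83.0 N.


Tear strength = force / thickness
= 83.0 / 2.2
= 37.73 N/mm

37.73 N/mm


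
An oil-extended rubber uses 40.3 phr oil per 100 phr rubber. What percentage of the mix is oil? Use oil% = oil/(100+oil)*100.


Oil % = oil / (100 + oil) * 100
= 40.3 / (100 + 40.3) * 100
= 40.3 / 140.3 * 100
= 28.72%

28.72%


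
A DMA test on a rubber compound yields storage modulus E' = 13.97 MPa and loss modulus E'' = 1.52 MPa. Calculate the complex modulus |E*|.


|E*| = sqrt(E'^2 + E''^2)
= sqrt(13.97^2 + 1.52^2)
= sqrt(195.1609 + 2.3104)
= 14.052 MPa

14.052 MPa


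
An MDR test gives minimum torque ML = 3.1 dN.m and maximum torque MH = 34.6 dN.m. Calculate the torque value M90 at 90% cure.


M90 = ML + 0.9 * (MH - ML)
M90 = 3.1 + 0.9 * (34.6 - 3.1)
M90 = 3.1 + 0.9 * 31.5
M90 = 31.45 dN.m

31.45 dN.m


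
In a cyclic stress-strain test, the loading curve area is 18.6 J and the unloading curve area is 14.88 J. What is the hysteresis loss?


Hysteresis loss = loading - unloading
= 18.6 - 14.88
= 3.72 J

3.72 J


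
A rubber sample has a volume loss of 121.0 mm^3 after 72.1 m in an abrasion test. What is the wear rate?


Rate = volume_loss / distance
= 121.0 / 72.1
= 1.678 mm^3/m

1.678 mm^3/m


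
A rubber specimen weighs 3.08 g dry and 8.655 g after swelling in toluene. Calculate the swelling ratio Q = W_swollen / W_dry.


Q = W_swollen / W_dry
Q = 8.655 / 3.08
Q = 2.81

Q = 2.81


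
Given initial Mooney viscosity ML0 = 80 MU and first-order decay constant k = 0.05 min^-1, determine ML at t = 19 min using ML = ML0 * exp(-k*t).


ML = ML0 * exp(-k * t)
ML = 80 * exp(-0.05 * 19)
ML = 80 * 0.3867
ML = 30.94 MU

30.94 MU


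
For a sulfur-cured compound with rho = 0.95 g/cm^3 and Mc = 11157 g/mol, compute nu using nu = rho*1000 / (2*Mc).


nu = rho * 1000 / (2 * Mc)
nu = 0.95 * 1000 / (2 * 11157)
nu = 950.0 / 22314
nu = 0.0426 mol/L

0.0426 mol/L


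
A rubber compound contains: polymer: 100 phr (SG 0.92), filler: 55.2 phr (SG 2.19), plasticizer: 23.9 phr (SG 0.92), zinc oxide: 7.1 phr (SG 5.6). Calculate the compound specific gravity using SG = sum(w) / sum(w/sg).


Sum of weights = 186.2
Volume contributions:
  polymer: 100/0.92 = 108.6957
  filler: 55.2/2.19 = 25.2055
  plasticizer: 23.9/0.92 = 25.9783
  zinc oxide: 7.1/5.6 = 1.2679
Sum of volumes = 161.1472
SG = 186.2 / 161.1472 = 1.155

SG = 1.155


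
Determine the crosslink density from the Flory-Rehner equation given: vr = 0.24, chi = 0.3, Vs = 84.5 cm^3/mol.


ln(1 - vr) = ln(1 - 0.24) = -0.2744
Numerator = -((-0.2744) + 0.24 + 0.3 * 0.24^2) = 0.0172
Denominator = 84.5 * (0.24^(1/3) - 0.24/2) = 42.3722
nu = 0.0172 / 42.3722 = 4.0491e-04 mol/cm^3

4.0491e-04 mol/cm^3


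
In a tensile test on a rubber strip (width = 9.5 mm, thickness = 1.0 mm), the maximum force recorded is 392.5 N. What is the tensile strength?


Area = width * thickness = 9.5 * 1.0 = 9.5 mm^2
TS = force / area = 392.5 / 9.5 = 41.32 MPa

41.32 MPa


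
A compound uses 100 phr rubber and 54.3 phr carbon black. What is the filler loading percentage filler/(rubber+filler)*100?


Filler % = filler / (rubber + filler) * 100
= 54.3 / (100 + 54.3) * 100
= 54.3 / 154.3 * 100
= 35.19%

35.19%


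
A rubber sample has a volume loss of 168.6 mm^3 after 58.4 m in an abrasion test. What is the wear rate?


Rate = volume_loss / distance
= 168.6 / 58.4
= 2.887 mm^3/m

2.887 mm^3/m


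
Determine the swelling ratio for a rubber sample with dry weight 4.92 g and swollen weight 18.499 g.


Q = W_swollen / W_dry
Q = 18.499 / 4.92
Q = 3.76

Q = 3.76


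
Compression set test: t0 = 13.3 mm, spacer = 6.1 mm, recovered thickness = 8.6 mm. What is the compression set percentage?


CS = (t0 - recovered) / (t0 - ts) * 100
= (13.3 - 8.6) / (13.3 - 6.1) * 100
= 4.7 / 7.2 * 100
= 65.3%

65.3%


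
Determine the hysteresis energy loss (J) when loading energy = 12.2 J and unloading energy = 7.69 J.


Hysteresis loss = loading - unloading
= 12.2 - 7.69
= 4.51 J

4.51 J


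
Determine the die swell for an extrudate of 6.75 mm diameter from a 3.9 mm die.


Die swell ratio = D_extrudate / D_die
= 6.75 / 3.9
= 1.731

Die swell = 1.731


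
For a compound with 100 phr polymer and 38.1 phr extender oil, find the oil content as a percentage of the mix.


Oil % = oil / (100 + oil) * 100
= 38.1 / (100 + 38.1) * 100
= 38.1 / 138.1 * 100
= 27.59%

27.59%


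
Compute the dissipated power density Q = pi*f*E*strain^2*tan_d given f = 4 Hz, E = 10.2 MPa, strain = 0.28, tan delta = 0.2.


Q = pi * f * E * strain^2 * tan_d
= pi * 4 * 10.2 * 0.28^2 * 0.2
= pi * 4 * 10.2 * 0.0784 * 0.2
= 2.0098

Q = 2.0098


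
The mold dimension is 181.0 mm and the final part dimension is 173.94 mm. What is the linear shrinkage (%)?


Shrinkage = (mold - part) / mold * 100
= (181.0 - 173.94) / 181.0 * 100
= 7.06 / 181.0 * 100
= 3.9%

3.9%


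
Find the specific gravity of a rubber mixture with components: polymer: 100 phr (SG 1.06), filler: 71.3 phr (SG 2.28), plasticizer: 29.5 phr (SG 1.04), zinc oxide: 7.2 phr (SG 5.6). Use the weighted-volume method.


Sum of weights = 208.0
Volume contributions:
  polymer: 100/1.06 = 94.3396
  filler: 71.3/2.28 = 31.2719
  plasticizer: 29.5/1.04 = 28.3654
  zinc oxide: 7.2/5.6 = 1.2857
Sum of volumes = 155.2627
SG = 208.0 / 155.2627 = 1.34

SG = 1.34


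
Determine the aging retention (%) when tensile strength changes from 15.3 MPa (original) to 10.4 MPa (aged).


Retention = aged / original * 100
= 10.4 / 15.3 * 100
= 68.0%

68.0%


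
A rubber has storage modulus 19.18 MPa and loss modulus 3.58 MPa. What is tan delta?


tan delta = E'' / E'
= 3.58 / 19.18
= 0.1867

tan delta = 0.1867


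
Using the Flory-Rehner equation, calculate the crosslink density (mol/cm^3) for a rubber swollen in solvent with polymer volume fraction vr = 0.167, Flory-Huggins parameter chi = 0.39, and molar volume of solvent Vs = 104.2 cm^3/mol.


ln(1 - vr) = ln(1 - 0.167) = -0.1827
Numerator = -((-0.1827) + 0.167 + 0.39 * 0.167^2) = 0.0048
Denominator = 104.2 * (0.167^(1/3) - 0.167/2) = 48.6810
nu = 0.0048 / 48.6810 = 9.9524e-05 mol/cm^3

9.9524e-05 mol/cm^3


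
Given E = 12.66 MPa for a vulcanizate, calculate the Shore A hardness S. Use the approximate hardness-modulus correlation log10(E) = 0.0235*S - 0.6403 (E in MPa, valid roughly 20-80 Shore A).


log10(E) = 0.0235*S - 0.6403  =>  S = (log10(E) + 0.6403) / 0.0235
log10(12.66) = 1.102434
S = (1.102434 + 0.6403) / 0.0235 = 1.742734 / 0.0235
S = 74.2

Shore A = 74.2


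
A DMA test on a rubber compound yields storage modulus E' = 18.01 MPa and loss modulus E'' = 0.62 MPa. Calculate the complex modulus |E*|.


|E*| = sqrt(E'^2 + E''^2)
= sqrt(18.01^2 + 0.62^2)
= sqrt(324.3601 + 0.3844)
= 18.021 MPa

18.021 MPa


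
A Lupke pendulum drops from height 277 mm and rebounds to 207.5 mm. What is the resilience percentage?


Resilience = h_rebound / h_drop * 100
= 207.5 / 277 * 100
= 74.9%

74.9%


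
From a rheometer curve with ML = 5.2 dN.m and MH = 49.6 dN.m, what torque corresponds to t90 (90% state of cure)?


M90 = ML + 0.9 * (MH - ML)
M90 = 5.2 + 0.9 * (49.6 - 5.2)
M90 = 5.2 + 0.9 * 44.4
M90 = 45.16 dN.m

45.16 dN.m


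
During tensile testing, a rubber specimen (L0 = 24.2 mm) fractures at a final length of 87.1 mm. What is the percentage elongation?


Elongation = (Lf - L0) / L0 * 100
= (87.1 - 24.2) / 24.2 * 100
= 62.9 / 24.2 * 100
= 259.9%

259.9%


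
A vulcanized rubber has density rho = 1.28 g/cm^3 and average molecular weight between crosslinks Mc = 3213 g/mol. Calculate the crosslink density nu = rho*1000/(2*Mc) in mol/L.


nu = rho * 1000 / (2 * Mc)
nu = 1.28 * 1000 / (2 * 3213)
nu = 1280.0 / 6426
nu = 0.1992 mol/L

0.1992 mol/L


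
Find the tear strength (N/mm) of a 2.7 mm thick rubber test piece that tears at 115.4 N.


Tear strength = force / thickness
= 115.4 / 2.7
= 42.74 N/mm

42.74 N/mm


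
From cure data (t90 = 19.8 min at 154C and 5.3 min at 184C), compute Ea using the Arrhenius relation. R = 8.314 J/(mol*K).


T1 = 427.15 K, T2 = 457.15 K
1/T1 - 1/T2 = 1.5363e-04
ln(t1/t2) = ln(19.8/5.3) = 1.3180
Ea = 8.314 * 1.3180 / 1.5363e-04 = 71323.9047 J/mol
Ea = 71.32 kJ/mol

71.32 kJ/mol


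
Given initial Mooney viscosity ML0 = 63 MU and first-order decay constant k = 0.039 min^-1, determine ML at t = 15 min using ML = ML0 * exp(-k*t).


ML = ML0 * exp(-k * t)
ML = 63 * exp(-0.039 * 15)
ML = 63 * 0.5571
ML = 35.1 MU

35.1 MU


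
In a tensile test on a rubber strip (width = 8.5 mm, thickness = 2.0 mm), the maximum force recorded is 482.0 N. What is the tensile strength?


Area = width * thickness = 8.5 * 2.0 = 17.0 mm^2
TS = force / area = 482.0 / 17.0 = 28.35 MPa

28.35 MPa


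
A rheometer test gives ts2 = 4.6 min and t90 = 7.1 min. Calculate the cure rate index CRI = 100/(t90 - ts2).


CRI = 100 / (t90 - ts2)
= 100 / (7.1 - 4.6)
= 100 / 2.5
= 40.0 min^-1

40.0 min^-1


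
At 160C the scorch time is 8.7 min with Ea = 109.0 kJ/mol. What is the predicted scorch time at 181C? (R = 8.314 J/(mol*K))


Convert temperatures: T1 = 160 + 273.15 = 433.15 K, T2 = 181 + 273.15 = 454.15 K
ts2_new = 8.7 * exp(109000 / 8.314 * (1/454.15 - 1/433.15))
1/T2 - 1/T1 = -1.0675e-04
ts2_new = 2.15 min

2.15 min


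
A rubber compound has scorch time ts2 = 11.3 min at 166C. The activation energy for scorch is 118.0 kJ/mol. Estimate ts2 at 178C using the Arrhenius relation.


Convert temperatures: T1 = 166 + 273.15 = 439.15 K, T2 = 178 + 273.15 = 451.15 K
ts2_new = 11.3 * exp(118000 / 8.314 * (1/451.15 - 1/439.15))
1/T2 - 1/T1 = -6.0569e-05
ts2_new = 4.78 min

4.78 min


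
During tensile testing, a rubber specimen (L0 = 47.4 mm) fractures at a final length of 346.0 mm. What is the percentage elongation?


Elongation = (Lf - L0) / L0 * 100
= (346.0 - 47.4) / 47.4 * 100
= 298.6 / 47.4 * 100
= 630.0%

630.0%


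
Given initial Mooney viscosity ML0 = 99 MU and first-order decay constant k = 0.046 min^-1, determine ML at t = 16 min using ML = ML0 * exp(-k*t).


ML = ML0 * exp(-k * t)
ML = 99 * exp(-0.046 * 16)
ML = 99 * 0.4790
ML = 47.42 MU

47.42 MU


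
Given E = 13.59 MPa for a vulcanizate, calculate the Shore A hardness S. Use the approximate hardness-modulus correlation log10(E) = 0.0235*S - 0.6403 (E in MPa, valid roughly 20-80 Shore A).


log10(E) = 0.0235*S - 0.6403  =>  S = (log10(E) + 0.6403) / 0.0235
log10(13.59) = 1.133219
S = (1.133219 + 0.6403) / 0.0235 = 1.773519 / 0.0235
S = 75.5

Shore A = 75.5


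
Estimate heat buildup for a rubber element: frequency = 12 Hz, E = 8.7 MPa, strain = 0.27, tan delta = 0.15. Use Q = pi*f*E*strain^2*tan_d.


Q = pi * f * E * strain^2 * tan_d
= pi * 12 * 8.7 * 0.27^2 * 0.15
= pi * 12 * 8.7 * 0.0729 * 0.15
= 3.5865

Q = 3.5865


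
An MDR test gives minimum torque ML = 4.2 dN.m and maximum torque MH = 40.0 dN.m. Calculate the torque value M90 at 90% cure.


M90 = ML + 0.9 * (MH - ML)
M90 = 4.2 + 0.9 * (40.0 - 4.2)
M90 = 4.2 + 0.9 * 35.8
M90 = 36.42 dN.m

36.42 dN.m


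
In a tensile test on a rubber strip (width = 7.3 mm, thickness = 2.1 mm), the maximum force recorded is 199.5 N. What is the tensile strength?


Area = width * thickness = 7.3 * 2.1 = 15.33 mm^2
TS = force / area = 199.5 / 15.33 = 13.01 MPa

13.01 MPa


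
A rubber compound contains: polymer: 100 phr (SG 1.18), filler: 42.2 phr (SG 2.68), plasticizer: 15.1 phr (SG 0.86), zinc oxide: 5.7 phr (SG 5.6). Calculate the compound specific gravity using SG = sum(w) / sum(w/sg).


Sum of weights = 163.0
Volume contributions:
  polymer: 100/1.18 = 84.7458
  filler: 42.2/2.68 = 15.7463
  plasticizer: 15.1/0.86 = 17.5581
  zinc oxide: 5.7/5.6 = 1.0179
Sum of volumes = 119.0680
SG = 163.0 / 119.0680 = 1.369

SG = 1.369


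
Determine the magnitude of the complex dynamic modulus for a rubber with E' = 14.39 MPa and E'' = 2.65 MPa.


|E*| = sqrt(E'^2 + E''^2)
= sqrt(14.39^2 + 2.65^2)
= sqrt(207.0721 + 7.0225)
= 14.632 MPa

14.632 MPa


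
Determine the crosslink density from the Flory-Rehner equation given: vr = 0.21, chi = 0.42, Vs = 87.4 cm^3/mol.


ln(1 - vr) = ln(1 - 0.21) = -0.2357
Numerator = -((-0.2357) + 0.21 + 0.42 * 0.21^2) = 0.0072
Denominator = 87.4 * (0.21^(1/3) - 0.21/2) = 42.7729
nu = 0.0072 / 42.7729 = 1.6834e-04 mol/cm^3

1.6834e-04 mol/cm^3


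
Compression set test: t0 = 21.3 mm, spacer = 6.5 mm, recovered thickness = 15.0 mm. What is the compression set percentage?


CS = (t0 - recovered) / (t0 - ts) * 100
= (21.3 - 15.0) / (21.3 - 6.5) * 100
= 6.3 / 14.8 * 100
= 42.6%

42.6%
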